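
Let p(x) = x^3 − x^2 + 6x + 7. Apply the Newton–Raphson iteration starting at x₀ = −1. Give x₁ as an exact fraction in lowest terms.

p'(x) = 3x^2 − 2x + 6.
p(−1) = −1, p'(−1) = 11, so x₁ = (−1) − (−1)/11 = −10/11.

−10/11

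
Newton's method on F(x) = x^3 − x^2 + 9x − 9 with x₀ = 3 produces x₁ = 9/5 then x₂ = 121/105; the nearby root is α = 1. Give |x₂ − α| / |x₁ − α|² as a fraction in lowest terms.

x₁ − α = 9/5 − 1 = 4/5, so |x₁ − α| = 4/5.
x₂ − α = 121/105 − 1 = 16/105, so |x₂ − α| = 16/105.
|x₁ − α|² = 16/25.
Ratio = (16/105) / (16/25) = 5/21.

5/21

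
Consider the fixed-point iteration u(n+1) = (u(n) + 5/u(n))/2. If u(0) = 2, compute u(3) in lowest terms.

51841/23184

u(1) = (2 + 5/2)/2 = 9/4.
u(2) = (9/4 + 5/(9/4))/2 = 161/72.
u(3) = (161/72 + 5/(161/72))/2 = 51841/23184.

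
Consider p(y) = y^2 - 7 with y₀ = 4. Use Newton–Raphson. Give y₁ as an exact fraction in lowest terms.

23/8

p'(y) = 2y.
p(4) = 9, p'(4) = 8, so y₁ = 4 - 9/8 = 23/8.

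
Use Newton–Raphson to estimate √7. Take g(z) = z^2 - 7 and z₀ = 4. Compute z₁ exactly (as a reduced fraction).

g'(z) = 2z.
g(4) = 9, g'(4) = 8, so z₁ = 4 - 9/8 = 23/8.

23/8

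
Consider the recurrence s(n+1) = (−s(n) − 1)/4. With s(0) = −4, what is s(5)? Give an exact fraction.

−201/1024

s(1) = (−(−4) − 1)/4 = 3/4.
s(2) = (−(3/4) − 1)/4 = −7/16.
s(3) = (−(−7/16) − 1)/4 = −9/64.
s(4) = (−(−9/64) − 1)/4 = −55/256.
s(5) = (−(−55/256) − 1)/4 = −201/1024.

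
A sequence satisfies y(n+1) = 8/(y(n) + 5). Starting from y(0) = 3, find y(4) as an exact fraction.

152/119

y(1) = 8/(3 + 5) = 1.
y(2) = 8/(1 + 5) = 4/3.
y(3) = 8/(4/3 + 5) = 24/19.
y(4) = 8/(24/19 + 5) = 152/119.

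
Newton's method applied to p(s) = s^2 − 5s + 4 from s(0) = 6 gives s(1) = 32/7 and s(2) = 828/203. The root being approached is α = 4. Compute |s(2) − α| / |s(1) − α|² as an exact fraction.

7/29

s(1) − α = 32/7 − 4 = 4/7, so |s(1) − α| = 4/7.
s(2) − α = 828/203 − 4 = 16/203, so |s(2) − α| = 16/203.
|s(1) − α|² = 16/49.
Ratio = (16/203) / (16/49) = 7/29.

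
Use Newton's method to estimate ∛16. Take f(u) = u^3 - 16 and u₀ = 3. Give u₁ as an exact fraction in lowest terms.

f'(u) = 3u^2.
f(3) = 11, f'(3) = 27, so u₁ = 3 - 11/27 = 70/27.

70/27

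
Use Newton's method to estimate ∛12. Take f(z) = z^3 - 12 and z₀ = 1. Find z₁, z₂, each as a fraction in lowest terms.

f'(z) = 3z^2.
f(1) = -11, f'(1) = 3, so z₁ = 1 - (-11)/3 = 14/3.
f(14/3) = 2420/27, f'(14/3) = 196/3, so z₂ = (14/3) - (2420/27)/(196/3) = 1453/441.

z₁ = 14/3, z₂ = 1453/441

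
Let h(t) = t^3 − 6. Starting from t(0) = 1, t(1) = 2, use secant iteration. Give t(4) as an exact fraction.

h(1) = −5, h(2) = 2. t(2) = 2 − 2·(2 − 1)/(2 − (−5)) = 12/7.
h(2) = 2, h(12/7) = −330/343. t(3) = (12/7) − (−330/343)·((12/7) − 2)/((−330/343) − 2) = 459/254.
h(12/7) = −330/343, h(459/254) = −1619805/16387064. t(4) = (459/254) − (−1619805/16387064)·((459/254) − (12/7))/((−1619805/16387064) − (−330/343)) = 17817764/9802299.

17817764/9802299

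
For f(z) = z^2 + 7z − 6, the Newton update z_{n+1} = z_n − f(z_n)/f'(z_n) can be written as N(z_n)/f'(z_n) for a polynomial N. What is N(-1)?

7

f'(z) = 2z + 7.
N(z) = z·f'(z) − f(z) = z·(2z + 7) − (z^2 + 7z − 6) = z^2 + 6.
N(-1) = 7.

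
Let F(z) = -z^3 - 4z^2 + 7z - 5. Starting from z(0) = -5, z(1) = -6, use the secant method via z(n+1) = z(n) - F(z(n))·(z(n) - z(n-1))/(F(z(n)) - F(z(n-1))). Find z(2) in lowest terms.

F(-5) = -15, F(-6) = 25. z(2) = (-6) - 25·((-6) - (-5))/(25 - (-15)) = -43/8.

-43/8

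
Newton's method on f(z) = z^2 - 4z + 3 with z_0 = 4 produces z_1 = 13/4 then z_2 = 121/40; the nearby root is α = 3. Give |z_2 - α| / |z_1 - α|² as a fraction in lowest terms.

2/5

z_1 - α = 13/4 - 3 = 1/4, so |z_1 - α| = 1/4.
z_2 - α = 121/40 - 3 = 1/40, so |z_2 - α| = 1/40.
|z_1 - α|² = 1/16.
Ratio = (1/40) / (1/16) = 2/5.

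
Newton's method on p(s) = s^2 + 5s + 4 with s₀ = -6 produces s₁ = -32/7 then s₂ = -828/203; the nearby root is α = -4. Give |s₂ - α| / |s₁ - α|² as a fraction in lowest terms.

7/29

s₁ - α = -32/7 - (-4) = -32/7 + 4 = -4/7, so |s₁ - α| = 4/7.
s₂ - α = -828/203 - (-4) = -828/203 + 4 = -16/203, so |s₂ - α| = 16/203.
|s₁ - α|² = 16/49.
Ratio = (16/203) / (16/49) = 7/29.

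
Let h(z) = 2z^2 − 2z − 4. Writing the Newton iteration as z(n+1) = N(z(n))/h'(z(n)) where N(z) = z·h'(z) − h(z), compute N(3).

h'(z) = 4z − 2.
N(z) = z·h'(z) − h(z) = z·(4z − 2) − (2z^2 − 2z − 4) = 2z^2 + 4.
N(3) = 22.

22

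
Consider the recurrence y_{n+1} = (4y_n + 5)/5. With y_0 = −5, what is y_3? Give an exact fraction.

y_1 = (4·(−5) + 5)/5 = −3.
y_2 = (4·(−3) + 5)/5 = −7/5.
y_3 = (4·(−7/5) + 5)/5 = −3/25.

−3/25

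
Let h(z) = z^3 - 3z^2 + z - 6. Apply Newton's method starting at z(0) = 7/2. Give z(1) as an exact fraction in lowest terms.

220/67

h'(z) = 3z^2 - 6z + 1.
h(7/2) = 29/8, h'(7/2) = 67/4, so z(1) = (7/2) - (29/8)/(67/4) = 220/67.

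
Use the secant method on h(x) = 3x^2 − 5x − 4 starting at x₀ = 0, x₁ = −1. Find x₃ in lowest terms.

−11/19

h(0) = −4, h(−1) = 4. x₂ = (−1) − 4·((−1) − 0)/(4 − (−4)) = −1/2.
h(−1) = 4, h(−1/2) = −3/4. x₃ = (−1/2) − (−3/4)·((−1/2) − (−1))/((−3/4) − 4) = −11/19.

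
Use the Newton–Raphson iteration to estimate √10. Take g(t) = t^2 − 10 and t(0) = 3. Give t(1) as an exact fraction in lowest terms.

g'(t) = 2t.
g(3) = −1, g'(3) = 6, so t(1) = 3 − (−1)/6 = 19/6.

19/6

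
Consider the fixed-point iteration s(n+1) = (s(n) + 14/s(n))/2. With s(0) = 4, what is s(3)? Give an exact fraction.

403201/107760

s(1) = (4 + 14/4)/2 = 15/4.
s(2) = (15/4 + 14/(15/4))/2 = 449/120.
s(3) = (449/120 + 14/(449/120))/2 = 403201/107760.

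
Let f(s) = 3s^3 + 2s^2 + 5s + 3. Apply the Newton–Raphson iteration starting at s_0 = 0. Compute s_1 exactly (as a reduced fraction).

−3/5

f'(s) = 9s^2 + 4s + 5.
f(0) = 3, f'(0) = 5, so s_1 = 0 − 3/5 = −3/5.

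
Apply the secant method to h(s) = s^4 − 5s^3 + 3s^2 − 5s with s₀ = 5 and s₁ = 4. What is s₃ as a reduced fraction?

19821560/4239827

h(5) = 50, h(4) = −36. s₂ = 4 − (−36)·(4 − 5)/((−36) − 50) = 190/43.
h(4) = −36, h(190/43) = −46759950/3418801. s₃ = (190/43) − (−46759950/3418801)·((190/43) − 4)/((−46759950/3418801) − (−36)) = 19821560/4239827.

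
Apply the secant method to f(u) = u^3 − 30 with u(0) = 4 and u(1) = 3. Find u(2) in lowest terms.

f(4) = 34, f(3) = −3. u(2) = 3 − (−3)·(3 − 4)/((−3) − 34) = 114/37.

114/37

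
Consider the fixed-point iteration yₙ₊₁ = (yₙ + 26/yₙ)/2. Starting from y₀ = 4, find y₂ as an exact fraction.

y₁ = (4 + 26/4)/2 = 21/4.
y₂ = (21/4 + 26/(21/4))/2 = 857/168.

857/168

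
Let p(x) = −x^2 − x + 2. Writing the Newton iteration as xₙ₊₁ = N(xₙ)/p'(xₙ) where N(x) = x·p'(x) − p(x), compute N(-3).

−11

p'(x) = −2x − 1.
N(x) = x·p'(x) − p(x) = x·(−2x − 1) − (−x^2 − x + 2) = −x^2 − 2.
N(-3) = −11.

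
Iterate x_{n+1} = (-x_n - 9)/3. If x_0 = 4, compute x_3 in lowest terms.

x_1 = (-4 - 9)/3 = -13/3.
x_2 = (-(-13/3) - 9)/3 = -14/9.
x_3 = (-(-14/9) - 9)/3 = -67/27.

-67/27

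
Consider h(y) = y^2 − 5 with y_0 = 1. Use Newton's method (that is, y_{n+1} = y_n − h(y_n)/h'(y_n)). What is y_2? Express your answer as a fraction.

h'(y) = 2y.
h(1) = −4, h'(1) = 2, so y_1 = 1 − (−4)/2 = 3.
h(3) = 4, h'(3) = 6, so y_2 = 3 − 4/6 = 7/3.

7/3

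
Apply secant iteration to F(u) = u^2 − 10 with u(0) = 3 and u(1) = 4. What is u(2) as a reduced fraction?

22/7

F(3) = −1, F(4) = 6. u(2) = 4 − 6·(4 − 3)/(6 − (−1)) = 22/7.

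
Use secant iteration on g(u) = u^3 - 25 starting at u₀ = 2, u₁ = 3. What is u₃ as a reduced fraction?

g(2) = -17, g(3) = 2. u₂ = 3 - 2·(3 - 2)/(2 - (-17)) = 55/19.
g(3) = 2, g(55/19) = -5100/6859. u₃ = (55/19) - (-5100/6859)·((55/19) - 3)/((-5100/6859) - 2) = 27505/9409.

27505/9409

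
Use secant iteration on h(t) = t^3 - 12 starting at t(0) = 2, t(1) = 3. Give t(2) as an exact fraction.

h(2) = -4, h(3) = 15. t(2) = 3 - 15·(3 - 2)/(15 - (-4)) = 42/19.

42/19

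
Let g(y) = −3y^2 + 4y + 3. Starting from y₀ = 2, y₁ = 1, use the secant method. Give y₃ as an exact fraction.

g(2) = −1, g(1) = 4. y₂ = 1 − 4·(1 − 2)/(4 − (−1)) = 9/5.
g(1) = 4, g(9/5) = 12/25. y₃ = (9/5) − (12/25)·((9/5) − 1)/((12/25) − 4) = 21/11.

21/11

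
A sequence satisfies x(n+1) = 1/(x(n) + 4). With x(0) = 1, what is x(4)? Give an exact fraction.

89/377

x(1) = 1/(1 + 4) = 1/5.
x(2) = 1/(1/5 + 4) = 5/21.
x(3) = 1/(5/21 + 4) = 21/89.
x(4) = 1/(21/89 + 4) = 89/377.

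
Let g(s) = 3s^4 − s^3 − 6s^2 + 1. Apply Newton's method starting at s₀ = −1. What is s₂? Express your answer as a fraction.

−581/480

g'(s) = 12s^3 − 3s^2 − 12s.
g(−1) = −1, g'(−1) = −3, so s₁ = (−1) − (−1)/(−3) = −4/3.
g(−4/3) = 59/27, g'(−4/3) = −160/9, so s₂ = (−4/3) − (59/27)/(−160/9) = −581/480.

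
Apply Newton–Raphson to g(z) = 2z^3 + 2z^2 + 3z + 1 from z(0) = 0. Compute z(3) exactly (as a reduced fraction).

-233797/589491

g'(z) = 6z^2 + 4z + 3.
g(0) = 1, g'(0) = 3, so z(1) = 0 - 1/3 = -1/3.
g(-1/3) = 4/27, g'(-1/3) = 7/3, so z(2) = (-1/3) - (4/27)/(7/3) = -25/63.
g(-25/63) = -128/250047, g'(-25/63) = 3119/1323, so z(3) = (-25/63) - (-128/250047)/(3119/1323) = -233797/589491.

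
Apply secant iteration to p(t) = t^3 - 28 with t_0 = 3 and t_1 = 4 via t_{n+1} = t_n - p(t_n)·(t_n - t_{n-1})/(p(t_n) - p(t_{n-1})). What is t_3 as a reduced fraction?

p(3) = -1, p(4) = 36. t_2 = 4 - 36·(4 - 3)/(36 - (-1)) = 112/37.
p(4) = 36, p(112/37) = -13356/50653. t_3 = (112/37) - (-13356/50653)·((112/37) - 4)/((-13356/50653) - 36) = 12901/4252.

12901/4252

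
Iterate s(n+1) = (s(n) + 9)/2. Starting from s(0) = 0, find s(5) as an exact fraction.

279/32

s(1) = (0 + 9)/2 = 9/2.
s(2) = ((9/2) + 9)/2 = 27/4.
s(3) = ((27/4) + 9)/2 = 63/8.
s(4) = ((63/8) + 9)/2 = 135/16.
s(5) = ((135/16) + 9)/2 = 279/32.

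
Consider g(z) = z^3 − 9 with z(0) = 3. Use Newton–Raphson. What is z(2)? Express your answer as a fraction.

g'(z) = 3z^2.
g(3) = 18, g'(3) = 27, so z(1) = 3 − 18/27 = 7/3.
g(7/3) = 100/27, g'(7/3) = 49/3, so z(2) = (7/3) − (100/27)/(49/3) = 929/441.

929/441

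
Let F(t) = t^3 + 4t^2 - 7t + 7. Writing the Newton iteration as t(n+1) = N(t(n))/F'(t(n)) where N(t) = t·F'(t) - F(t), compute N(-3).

F'(t) = 3t^2 + 8t - 7.
N(t) = t·F'(t) - F(t) = t·(3t^2 + 8t - 7) - (t^3 + 4t^2 - 7t + 7) = 2t^3 + 4t^2 - 7.
N(-3) = -25.

-25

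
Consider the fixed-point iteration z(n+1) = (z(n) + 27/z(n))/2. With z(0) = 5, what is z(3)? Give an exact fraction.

z(1) = (5 + 27/5)/2 = 26/5.
z(2) = (26/5 + 27/(26/5))/2 = 1351/260.
z(3) = (1351/260 + 27/(1351/260))/2 = 3650401/702520.

3650401/702520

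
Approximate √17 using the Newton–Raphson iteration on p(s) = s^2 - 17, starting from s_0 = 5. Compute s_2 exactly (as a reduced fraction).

433/105

p'(s) = 2s.
p(5) = 8, p'(5) = 10, so s_1 = 5 - 8/10 = 21/5.
p(21/5) = 16/25, p'(21/5) = 42/5, so s_2 = (21/5) - (16/25)/(42/5) = 433/105.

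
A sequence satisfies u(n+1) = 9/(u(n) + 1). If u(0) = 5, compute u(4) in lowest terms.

u(1) = 9/(5 + 1) = 3/2.
u(2) = 9/(3/2 + 1) = 18/5.
u(3) = 9/(18/5 + 1) = 45/23.
u(4) = 9/(45/23 + 1) = 207/68.

207/68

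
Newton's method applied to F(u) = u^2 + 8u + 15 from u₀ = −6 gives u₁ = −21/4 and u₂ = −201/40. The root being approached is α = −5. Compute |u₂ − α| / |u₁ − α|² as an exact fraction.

2/5

u₁ − α = −21/4 − (−5) = −21/4 + 5 = −1/4, so |u₁ − α| = 1/4.
u₂ − α = −201/40 − (−5) = −201/40 + 5 = −1/40, so |u₂ − α| = 1/40.
|u₁ − α|² = 1/16.
Ratio = (1/40) / (1/16) = 2/5.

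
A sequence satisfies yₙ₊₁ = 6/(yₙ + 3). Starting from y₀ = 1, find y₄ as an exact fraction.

26/19

y₁ = 6/(1 + 3) = 3/2.
y₂ = 6/(3/2 + 3) = 4/3.
y₃ = 6/(4/3 + 3) = 18/13.
y₄ = 6/(18/13 + 3) = 26/19.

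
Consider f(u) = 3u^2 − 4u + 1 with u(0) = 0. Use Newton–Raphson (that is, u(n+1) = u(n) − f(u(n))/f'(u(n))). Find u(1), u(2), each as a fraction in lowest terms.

u(1) = 1/4, u(2) = 13/40

f'(u) = 6u − 4.
f(0) = 1, f'(0) = −4, so u(1) = 0 − 1/(−4) = 1/4.
f(1/4) = 3/16, f'(1/4) = −5/2, so u(2) = (1/4) − (3/16)/(−5/2) = 13/40.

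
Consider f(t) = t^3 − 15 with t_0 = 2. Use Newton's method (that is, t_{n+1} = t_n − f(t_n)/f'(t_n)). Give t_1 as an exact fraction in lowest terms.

f'(t) = 3t^2.
f(2) = −7, f'(2) = 12, so t_1 = 2 − (−7)/12 = 31/12.

31/12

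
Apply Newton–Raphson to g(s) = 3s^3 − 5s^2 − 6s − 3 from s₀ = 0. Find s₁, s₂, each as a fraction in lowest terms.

s₁ = −1/2, s₂ = 4/5

g'(s) = 9s^2 − 10s − 6.
g(0) = −3, g'(0) = −6, so s₁ = 0 − (−3)/(−6) = −1/2.
g(−1/2) = −13/8, g'(−1/2) = 5/4, so s₂ = (−1/2) − (−13/8)/(5/4) = 4/5.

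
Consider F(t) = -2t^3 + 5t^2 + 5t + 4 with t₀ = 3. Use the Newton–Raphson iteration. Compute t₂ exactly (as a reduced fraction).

268011/78527

F'(t) = -6t^2 + 10t + 5.
F(3) = 10, F'(3) = -19, so t₁ = 3 - 10/(-19) = 67/19.
F(67/19) = -26700/6859, F'(67/19) = -12399/361, so t₂ = (67/19) - (-26700/6859)/(-12399/361) = 268011/78527.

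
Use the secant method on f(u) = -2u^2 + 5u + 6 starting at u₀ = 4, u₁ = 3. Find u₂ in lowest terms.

10/3

f(4) = -6, f(3) = 3. u₂ = 3 - 3·(3 - 4)/(3 - (-6)) = 10/3.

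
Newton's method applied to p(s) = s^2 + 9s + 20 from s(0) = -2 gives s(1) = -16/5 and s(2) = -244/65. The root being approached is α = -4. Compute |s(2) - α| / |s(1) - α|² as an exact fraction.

s(1) - α = -16/5 - (-4) = -16/5 + 4 = 4/5, so |s(1) - α| = 4/5.
s(2) - α = -244/65 - (-4) = -244/65 + 4 = 16/65, so |s(2) - α| = 16/65.
|s(1) - α|² = 16/25.
Ratio = (16/65) / (16/25) = 5/13.

5/13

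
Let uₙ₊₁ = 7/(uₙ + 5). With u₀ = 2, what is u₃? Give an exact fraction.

42/37

u₁ = 7/(2 + 5) = 1.
u₂ = 7/(1 + 5) = 7/6.
u₃ = 7/(7/6 + 5) = 42/37.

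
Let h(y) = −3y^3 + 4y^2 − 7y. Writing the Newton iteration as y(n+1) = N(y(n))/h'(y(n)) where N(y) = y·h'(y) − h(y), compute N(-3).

h'(y) = −9y^2 + 8y − 7.
N(y) = y·h'(y) − h(y) = y·(−9y^2 + 8y − 7) − (−3y^3 + 4y^2 − 7y) = −6y^3 + 4y^2.
N(-3) = 198.

198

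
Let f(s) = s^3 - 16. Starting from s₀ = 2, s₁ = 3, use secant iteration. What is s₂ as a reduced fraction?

f(2) = -8, f(3) = 11. s₂ = 3 - 11·(3 - 2)/(11 - (-8)) = 46/19.

46/19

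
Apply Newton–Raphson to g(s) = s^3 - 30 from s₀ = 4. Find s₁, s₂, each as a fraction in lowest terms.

g'(s) = 3s^2.
g(4) = 34, g'(4) = 48, so s₁ = 4 - 34/48 = 79/24.
g(79/24) = 78319/13824, g'(79/24) = 6241/192, so s₂ = (79/24) - (78319/13824)/(6241/192) = 700399/224676.

s₁ = 79/24, s₂ = 700399/224676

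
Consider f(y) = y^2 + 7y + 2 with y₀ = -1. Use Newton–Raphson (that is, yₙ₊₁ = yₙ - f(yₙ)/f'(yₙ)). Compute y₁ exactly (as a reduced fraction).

-1/5

f'(y) = 2y + 7.
f(-1) = -4, f'(-1) = 5, so y₁ = (-1) - (-4)/5 = -1/5.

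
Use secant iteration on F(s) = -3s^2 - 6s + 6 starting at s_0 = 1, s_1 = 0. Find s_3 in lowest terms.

F(1) = -3, F(0) = 6. s_2 = 0 - 6·(0 - 1)/(6 - (-3)) = 2/3.
F(0) = 6, F(2/3) = 2/3. s_3 = (2/3) - (2/3)·((2/3) - 0)/((2/3) - 6) = 3/4.

3/4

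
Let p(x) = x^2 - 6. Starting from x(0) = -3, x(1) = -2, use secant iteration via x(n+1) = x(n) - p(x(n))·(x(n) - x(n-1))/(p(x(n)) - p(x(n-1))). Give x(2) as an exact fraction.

p(-3) = 3, p(-2) = -2. x(2) = (-2) - (-2)·((-2) - (-3))/((-2) - 3) = -12/5.

-12/5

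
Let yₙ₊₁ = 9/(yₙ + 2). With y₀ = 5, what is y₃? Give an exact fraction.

y₁ = 9/(5 + 2) = 9/7.
y₂ = 9/(9/7 + 2) = 63/23.
y₃ = 9/(63/23 + 2) = 207/109.

207/109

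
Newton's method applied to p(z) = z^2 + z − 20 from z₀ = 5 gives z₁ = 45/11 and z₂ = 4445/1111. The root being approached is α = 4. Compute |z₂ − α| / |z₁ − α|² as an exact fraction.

11/101

z₁ − α = 45/11 − 4 = 1/11, so |z₁ − α| = 1/11.
z₂ − α = 4445/1111 − 4 = 1/1111, so |z₂ − α| = 1/1111.
|z₁ − α|² = 1/121.
Ratio = (1/1111) / (1/121) = 11/101.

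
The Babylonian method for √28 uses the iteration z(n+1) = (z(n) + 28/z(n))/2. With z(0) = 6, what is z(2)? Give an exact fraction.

z(1) = (6 + 28/6)/2 = 16/3.
z(2) = (16/3 + 28/(16/3))/2 = 127/24.

127/24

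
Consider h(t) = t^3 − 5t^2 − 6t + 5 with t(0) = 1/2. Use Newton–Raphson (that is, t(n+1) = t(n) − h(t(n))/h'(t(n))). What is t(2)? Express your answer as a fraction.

435037/746118

h'(t) = 3t^2 − 10t − 6.
h(1/2) = 7/8, h'(1/2) = −41/4, so t(1) = (1/2) − (7/8)/(−41/4) = 24/41.
h(24/41) = −1715/68921, h'(24/41) = −18198/1681, so t(2) = (24/41) − (−1715/68921)/(−18198/1681) = 435037/746118.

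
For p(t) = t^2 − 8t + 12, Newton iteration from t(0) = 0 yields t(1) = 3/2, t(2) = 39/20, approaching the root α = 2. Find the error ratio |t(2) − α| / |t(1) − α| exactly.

t(1) − α = 3/2 − 2 = −1/2, so |t(1) − α| = 1/2.
t(2) − α = 39/20 − 2 = −1/20, so |t(2) − α| = 1/20.
Ratio = (1/20) / (1/2) = 1/10.

1/10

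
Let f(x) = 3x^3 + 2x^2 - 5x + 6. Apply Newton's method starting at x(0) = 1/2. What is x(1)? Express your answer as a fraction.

f'(x) = 9x^2 + 4x - 5.
f(1/2) = 35/8, f'(1/2) = -3/4, so x(1) = (1/2) - (35/8)/(-3/4) = 19/3.

19/3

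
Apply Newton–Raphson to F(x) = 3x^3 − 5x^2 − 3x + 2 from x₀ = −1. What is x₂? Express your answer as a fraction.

F'(x) = 9x^2 − 10x − 3.
F(−1) = −3, F'(−1) = 16, so x₁ = (−1) − (−3)/16 = −13/16.
F(−13/16) = −1935/4096, F'(−13/16) = 2833/256, so x₂ = (−13/16) − (−1935/4096)/(2833/256) = −17447/22664.

−17447/22664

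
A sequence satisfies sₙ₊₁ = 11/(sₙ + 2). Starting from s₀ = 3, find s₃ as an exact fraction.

231/97

s₁ = 11/(3 + 2) = 11/5.
s₂ = 11/(11/5 + 2) = 55/21.
s₃ = 11/(55/21 + 2) = 231/97.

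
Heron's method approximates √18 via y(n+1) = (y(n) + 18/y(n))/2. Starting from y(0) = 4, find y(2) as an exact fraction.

y(1) = (4 + 18/4)/2 = 17/4.
y(2) = (17/4 + 18/(17/4))/2 = 577/136.

577/136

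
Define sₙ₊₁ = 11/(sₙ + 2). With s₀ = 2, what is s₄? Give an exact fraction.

902/373

s₁ = 11/(2 + 2) = 11/4.
s₂ = 11/(11/4 + 2) = 44/19.
s₃ = 11/(44/19 + 2) = 209/82.
s₄ = 11/(209/82 + 2) = 902/373.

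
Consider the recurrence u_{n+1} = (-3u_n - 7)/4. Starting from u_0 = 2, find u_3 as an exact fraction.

u_1 = (-3·2 - 7)/4 = -13/4.
u_2 = (-3·(-13/4) - 7)/4 = 11/16.
u_3 = (-3·(11/16) - 7)/4 = -145/64.

-145/64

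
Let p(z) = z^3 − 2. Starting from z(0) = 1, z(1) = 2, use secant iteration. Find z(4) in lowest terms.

p(1) = −1, p(2) = 6. z(2) = 2 − 6·(2 − 1)/(6 − (−1)) = 8/7.
p(2) = 6, p(8/7) = −174/343. z(3) = (8/7) − (−174/343)·((8/7) − 2)/((−174/343) − 6) = 75/62.
p(8/7) = −174/343, p(75/62) = −54781/238328. z(4) = (75/62) − (−54781/238328)·((75/62) − (8/7))/((−54781/238328) − (−174/343)) = 989312/782041.

989312/782041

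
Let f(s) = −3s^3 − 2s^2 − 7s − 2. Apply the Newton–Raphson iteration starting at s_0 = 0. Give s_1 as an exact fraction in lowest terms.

f'(s) = −9s^2 − 4s − 7.
f(0) = −2, f'(0) = −7, so s_1 = 0 − (−2)/(−7) = −2/7.

−2/7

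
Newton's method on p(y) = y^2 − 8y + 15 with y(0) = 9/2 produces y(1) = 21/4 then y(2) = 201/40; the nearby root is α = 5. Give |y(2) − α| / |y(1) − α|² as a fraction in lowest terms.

y(1) − α = 21/4 − 5 = 1/4, so |y(1) − α| = 1/4.
y(2) − α = 201/40 − 5 = 1/40, so |y(2) − α| = 1/40.
|y(1) − α|² = 1/16.
Ratio = (1/40) / (1/16) = 2/5.

2/5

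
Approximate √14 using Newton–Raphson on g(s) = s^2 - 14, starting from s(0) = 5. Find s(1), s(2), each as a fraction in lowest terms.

s(1) = 39/10, s(2) = 2921/780

g'(s) = 2s.
g(5) = 11, g'(5) = 10, so s(1) = 5 - 11/10 = 39/10.
g(39/10) = 121/100, g'(39/10) = 39/5, so s(2) = (39/10) - (121/100)/(39/5) = 2921/780.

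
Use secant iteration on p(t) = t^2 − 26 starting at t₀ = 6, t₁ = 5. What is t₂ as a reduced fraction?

56/11

p(6) = 10, p(5) = −1. t₂ = 5 − (−1)·(5 − 6)/((−1) − 10) = 56/11.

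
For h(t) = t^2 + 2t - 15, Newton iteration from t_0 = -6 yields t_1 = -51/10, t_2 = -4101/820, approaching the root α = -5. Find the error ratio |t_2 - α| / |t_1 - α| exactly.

t_1 - α = -51/10 - (-5) = -51/10 + 5 = -1/10, so |t_1 - α| = 1/10.
t_2 - α = -4101/820 - (-5) = -4101/820 + 5 = -1/820, so |t_2 - α| = 1/820.
Ratio = (1/820) / (1/10) = 1/82.

1/82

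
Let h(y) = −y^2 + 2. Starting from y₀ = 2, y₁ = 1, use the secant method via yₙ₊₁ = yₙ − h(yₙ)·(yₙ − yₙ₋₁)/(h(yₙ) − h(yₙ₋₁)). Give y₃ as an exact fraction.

10/7

h(2) = −2, h(1) = 1. y₂ = 1 − 1·(1 − 2)/(1 − (−2)) = 4/3.
h(1) = 1, h(4/3) = 2/9. y₃ = (4/3) − (2/9)·((4/3) − 1)/((2/9) − 1) = 10/7.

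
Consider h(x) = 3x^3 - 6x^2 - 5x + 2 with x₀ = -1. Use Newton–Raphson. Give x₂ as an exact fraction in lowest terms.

-209/244

h'(x) = 9x^2 - 12x - 5.
h(-1) = -2, h'(-1) = 16, so x₁ = (-1) - (-2)/16 = -7/8.
h(-7/8) = -117/512, h'(-7/8) = 793/64, so x₂ = (-7/8) - (-117/512)/(793/64) = -209/244.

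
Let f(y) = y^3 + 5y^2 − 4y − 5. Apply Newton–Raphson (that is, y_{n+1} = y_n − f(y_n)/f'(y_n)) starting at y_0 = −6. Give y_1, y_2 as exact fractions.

y_1 = −247/44, y_2 = −2715091/488422

f'(y) = 3y^2 + 10y − 4.
f(−6) = −17, f'(−6) = 44, so y_1 = (−6) − (−17)/44 = −247/44.
f(−247/44) = −160395/85184, f'(−247/44) = 66603/1936, so y_2 = (−247/44) − (−160395/85184)/(66603/1936) = −2715091/488422.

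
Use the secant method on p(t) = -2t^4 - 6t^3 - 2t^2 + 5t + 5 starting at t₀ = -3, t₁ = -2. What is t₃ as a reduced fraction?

p(-3) = -28, p(-2) = 3. t₂ = (-2) - 3·((-2) - (-3))/(3 - (-28)) = -65/31.
p(-2) = 3, p(-65/31) = 2194080/923521. t₃ = (-65/31) - (2194080/923521)·((-65/31) - (-2))/((2194080/923521) - 3) = -473695/192161.

-473695/192161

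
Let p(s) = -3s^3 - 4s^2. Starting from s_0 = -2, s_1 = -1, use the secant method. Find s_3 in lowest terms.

p(-2) = 8, p(-1) = -1. s_2 = (-1) - (-1)·((-1) - (-2))/((-1) - 8) = -10/9.
p(-1) = -1, p(-10/9) = -200/243. s_3 = (-10/9) - (-200/243)·((-10/9) - (-1))/((-200/243) - (-1)) = -70/43.

-70/43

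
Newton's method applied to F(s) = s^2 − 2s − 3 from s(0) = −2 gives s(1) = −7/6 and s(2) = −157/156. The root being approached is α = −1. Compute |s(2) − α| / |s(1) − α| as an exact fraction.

s(1) − α = −7/6 − (−1) = −7/6 + 1 = −1/6, so |s(1) − α| = 1/6.
s(2) − α = −157/156 − (−1) = −157/156 + 1 = −1/156, so |s(2) − α| = 1/156.
Ratio = (1/156) / (1/6) = 1/26.

1/26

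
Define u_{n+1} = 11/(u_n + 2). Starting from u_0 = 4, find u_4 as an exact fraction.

1232/477

u_1 = 11/(4 + 2) = 11/6.
u_2 = 11/(11/6 + 2) = 66/23.
u_3 = 11/(66/23 + 2) = 253/112.
u_4 = 11/(253/112 + 2) = 1232/477.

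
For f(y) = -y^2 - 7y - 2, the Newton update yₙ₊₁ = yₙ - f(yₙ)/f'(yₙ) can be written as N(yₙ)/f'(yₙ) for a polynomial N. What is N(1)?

1

f'(y) = -2y - 7.
N(y) = y·f'(y) - f(y) = y·(-2y - 7) - (-y^2 - 7y - 2) = -y^2 + 2.
N(1) = 1.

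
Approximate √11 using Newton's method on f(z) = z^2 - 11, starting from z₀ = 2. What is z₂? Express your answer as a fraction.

f'(z) = 2z.
f(2) = -7, f'(2) = 4, so z₁ = 2 - (-7)/4 = 15/4.
f(15/4) = 49/16, f'(15/4) = 15/2, so z₂ = (15/4) - (49/16)/(15/2) = 401/120.

401/120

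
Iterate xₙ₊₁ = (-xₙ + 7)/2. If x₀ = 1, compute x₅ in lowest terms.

x₁ = (-1 + 7)/2 = 3.
x₂ = (-3 + 7)/2 = 2.
x₃ = (-2 + 7)/2 = 5/2.
x₄ = (-(5/2) + 7)/2 = 9/4.
x₅ = (-(9/4) + 7)/2 = 19/8.

19/8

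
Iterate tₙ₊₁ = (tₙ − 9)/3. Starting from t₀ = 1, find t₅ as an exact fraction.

t₁ = (1 − 9)/3 = −8/3.
t₂ = ((−8/3) − 9)/3 = −35/9.
t₃ = ((−35/9) − 9)/3 = −116/27.
t₄ = ((−116/27) − 9)/3 = −359/81.
t₅ = ((−359/81) − 9)/3 = −1088/243.

−1088/243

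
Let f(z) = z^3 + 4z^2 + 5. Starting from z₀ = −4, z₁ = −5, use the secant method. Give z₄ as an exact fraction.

−41407285/9687357

f(−4) = 5, f(−5) = −20. z₂ = (−5) − (−20)·((−5) − (−4))/((−20) − 5) = −21/5.
f(−5) = −20, f(−21/5) = 184/125. z₃ = (−21/5) − (184/125)·((−21/5) − (−5))/((184/125) − (−20)) = −2855/671.
f(−21/5) = 184/125, f(−2855/671) = 116733280/302111711. z₄ = (−2855/671) − (116733280/302111711)·((−2855/671) − (−21/5))/((116733280/302111711) − (184/125)) = −41407285/9687357.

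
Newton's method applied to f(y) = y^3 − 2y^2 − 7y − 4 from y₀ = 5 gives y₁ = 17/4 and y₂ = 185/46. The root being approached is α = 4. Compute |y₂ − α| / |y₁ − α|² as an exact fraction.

8/23

y₁ − α = 17/4 − 4 = 1/4, so |y₁ − α| = 1/4.
y₂ − α = 185/46 − 4 = 1/46, so |y₂ − α| = 1/46.
|y₁ − α|² = 1/16.
Ratio = (1/46) / (1/16) = 8/23.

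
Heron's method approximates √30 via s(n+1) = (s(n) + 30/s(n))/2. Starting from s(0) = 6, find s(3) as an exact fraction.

s(1) = (6 + 30/6)/2 = 11/2.
s(2) = (11/2 + 30/(11/2))/2 = 241/44.
s(3) = (241/44 + 30/(241/44))/2 = 116161/21208.

116161/21208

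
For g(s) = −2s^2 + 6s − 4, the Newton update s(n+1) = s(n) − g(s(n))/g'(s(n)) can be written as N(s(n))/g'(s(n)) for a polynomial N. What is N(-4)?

−28

g'(s) = −4s + 6.
N(s) = s·g'(s) − g(s) = s·(−4s + 6) − (−2s^2 + 6s − 4) = −2s^2 + 4.
N(-4) = −28.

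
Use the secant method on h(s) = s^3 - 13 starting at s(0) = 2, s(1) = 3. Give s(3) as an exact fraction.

17593/7549

h(2) = -5, h(3) = 14. s(2) = 3 - 14·(3 - 2)/(14 - (-5)) = 43/19.
h(3) = 14, h(43/19) = -9660/6859. s(3) = (43/19) - (-9660/6859)·((43/19) - 3)/((-9660/6859) - 14) = 17593/7549.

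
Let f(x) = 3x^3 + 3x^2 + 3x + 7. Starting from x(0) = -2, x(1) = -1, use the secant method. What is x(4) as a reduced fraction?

-55433207/38892257

f(-2) = -11, f(-1) = 4. x(2) = (-1) - 4·((-1) - (-2))/(4 - (-11)) = -19/15.
f(-1) = 4, f(-19/15) = 2156/1125. x(3) = (-19/15) - (2156/1125)·((-19/15) - (-1))/((2156/1125) - 4) = -443/293.
f(-19/15) = 2156/1125, f(-443/293) = -26329072/25153757. x(4) = (-443/293) - (-26329072/25153757)·((-443/293) - (-19/15))/((-26329072/25153757) - (2156/1125)) = -55433207/38892257.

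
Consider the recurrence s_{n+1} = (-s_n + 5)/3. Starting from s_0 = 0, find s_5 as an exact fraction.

305/243

s_1 = (-0 + 5)/3 = 5/3.
s_2 = (-(5/3) + 5)/3 = 10/9.
s_3 = (-(10/9) + 5)/3 = 35/27.
s_4 = (-(35/27) + 5)/3 = 100/81.
s_5 = (-(100/81) + 5)/3 = 305/243.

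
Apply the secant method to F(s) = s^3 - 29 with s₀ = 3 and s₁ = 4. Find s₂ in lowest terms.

113/37

F(3) = -2, F(4) = 35. s₂ = 4 - 35·(4 - 3)/(35 - (-2)) = 113/37.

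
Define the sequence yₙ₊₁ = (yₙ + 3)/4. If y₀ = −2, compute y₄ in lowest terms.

y₁ = ((−2) + 3)/4 = 1/4.
y₂ = ((1/4) + 3)/4 = 13/16.
y₃ = ((13/16) + 3)/4 = 61/64.
y₄ = ((61/64) + 3)/4 = 253/256.

253/256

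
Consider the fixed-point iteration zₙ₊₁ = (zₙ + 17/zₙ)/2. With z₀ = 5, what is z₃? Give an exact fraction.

z₁ = (5 + 17/5)/2 = 21/5.
z₂ = (21/5 + 17/(21/5))/2 = 433/105.
z₃ = (433/105 + 17/(433/105))/2 = 187457/45465.

187457/45465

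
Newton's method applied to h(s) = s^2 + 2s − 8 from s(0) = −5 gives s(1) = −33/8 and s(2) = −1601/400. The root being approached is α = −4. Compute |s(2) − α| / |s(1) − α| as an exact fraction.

1/50

s(1) − α = −33/8 − (−4) = −33/8 + 4 = −1/8, so |s(1) − α| = 1/8.
s(2) − α = −1601/400 − (−4) = −1601/400 + 4 = −1/400, so |s(2) − α| = 1/400.
Ratio = (1/400) / (1/8) = 1/50.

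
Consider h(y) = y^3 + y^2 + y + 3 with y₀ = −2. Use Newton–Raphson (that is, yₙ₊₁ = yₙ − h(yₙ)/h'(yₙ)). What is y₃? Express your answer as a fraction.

−4461523/2833137

h'(y) = 3y^2 + 2y + 1.
h(−2) = −3, h'(−2) = 9, so y₁ = (−2) − (−3)/9 = −5/3.
h(−5/3) = −14/27, h'(−5/3) = 6, so y₂ = (−5/3) − (−14/27)/6 = −128/81.
h(−128/81) = −15533/531441, h'(−128/81) = 11659/2187, so y₃ = (−128/81) − (−15533/531441)/(11659/2187) = −4461523/2833137.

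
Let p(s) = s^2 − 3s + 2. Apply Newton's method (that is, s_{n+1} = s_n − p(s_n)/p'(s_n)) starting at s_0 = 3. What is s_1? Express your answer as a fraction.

p'(s) = 2s − 3.
p(3) = 2, p'(3) = 3, so s_1 = 3 − 2/3 = 7/3.

7/3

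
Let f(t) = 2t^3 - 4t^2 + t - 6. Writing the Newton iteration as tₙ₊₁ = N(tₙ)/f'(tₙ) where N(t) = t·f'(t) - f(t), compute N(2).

22

f'(t) = 6t^2 - 8t + 1.
N(t) = t·f'(t) - f(t) = t·(6t^2 - 8t + 1) - (2t^3 - 4t^2 + t - 6) = 4t^3 - 4t^2 + 6.
N(2) = 22.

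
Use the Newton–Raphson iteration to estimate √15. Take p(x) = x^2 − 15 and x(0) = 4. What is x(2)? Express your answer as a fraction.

1921/496

p'(x) = 2x.
p(4) = 1, p'(4) = 8, so x(1) = 4 − 1/8 = 31/8.
p(31/8) = 1/64, p'(31/8) = 31/4, so x(2) = (31/8) − (1/64)/(31/4) = 1921/496.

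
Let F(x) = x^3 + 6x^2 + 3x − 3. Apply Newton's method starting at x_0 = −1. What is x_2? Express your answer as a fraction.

F'(x) = 3x^2 + 12x + 3.
F(−1) = −1, F'(−1) = −6, so x_1 = (−1) − (−1)/(−6) = −7/6.
F(−7/6) = 17/216, F'(−7/6) = −83/12, so x_2 = (−7/6) − (17/216)/(−83/12) = −863/747.

−863/747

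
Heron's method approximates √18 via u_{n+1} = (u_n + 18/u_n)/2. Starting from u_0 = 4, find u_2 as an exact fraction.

u_1 = (4 + 18/4)/2 = 17/4.
u_2 = (17/4 + 18/(17/4))/2 = 577/136.

577/136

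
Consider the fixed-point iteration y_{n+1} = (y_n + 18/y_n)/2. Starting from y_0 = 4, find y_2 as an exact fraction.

577/136

y_1 = (4 + 18/4)/2 = 17/4.
y_2 = (17/4 + 18/(17/4))/2 = 577/136.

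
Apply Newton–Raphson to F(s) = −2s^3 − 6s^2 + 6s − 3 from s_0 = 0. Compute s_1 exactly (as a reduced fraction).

1/2

F'(s) = −6s^2 − 12s + 6.
F(0) = −3, F'(0) = 6, so s_1 = 0 − (−3)/6 = 1/2.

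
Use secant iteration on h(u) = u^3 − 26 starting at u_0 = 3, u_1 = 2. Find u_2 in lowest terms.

h(3) = 1, h(2) = −18. u_2 = 2 − (−18)·(2 − 3)/((−18) − 1) = 56/19.

56/19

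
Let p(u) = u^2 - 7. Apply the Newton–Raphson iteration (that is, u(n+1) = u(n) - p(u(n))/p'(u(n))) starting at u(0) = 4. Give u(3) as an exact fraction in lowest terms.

1902497/719072

p'(u) = 2u.
p(4) = 9, p'(4) = 8, so u(1) = 4 - 9/8 = 23/8.
p(23/8) = 81/64, p'(23/8) = 23/4, so u(2) = (23/8) - (81/64)/(23/4) = 977/368.
p(977/368) = 6561/135424, p'(977/368) = 977/184, so u(3) = (977/368) - (6561/135424)/(977/184) = 1902497/719072.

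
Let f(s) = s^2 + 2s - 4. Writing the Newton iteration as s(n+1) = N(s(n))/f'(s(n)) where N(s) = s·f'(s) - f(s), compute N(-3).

13

f'(s) = 2s + 2.
N(s) = s·f'(s) - f(s) = s·(2s + 2) - (s^2 + 2s - 4) = s^2 + 4.
N(-3) = 13.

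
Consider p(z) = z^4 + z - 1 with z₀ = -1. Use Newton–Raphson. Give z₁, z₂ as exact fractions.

z₁ = -4/3, z₂ = -283/229

p'(z) = 4z^3 + 1.
p(-1) = -1, p'(-1) = -3, so z₁ = (-1) - (-1)/(-3) = -4/3.
p(-4/3) = 67/81, p'(-4/3) = -229/27, so z₂ = (-4/3) - (67/81)/(-229/27) = -283/229.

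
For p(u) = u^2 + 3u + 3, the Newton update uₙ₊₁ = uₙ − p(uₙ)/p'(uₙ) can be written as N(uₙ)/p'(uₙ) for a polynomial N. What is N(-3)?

6

p'(u) = 2u + 3.
N(u) = u·p'(u) − p(u) = u·(2u + 3) − (u^2 + 3u + 3) = u^2 − 3.
N(-3) = 6.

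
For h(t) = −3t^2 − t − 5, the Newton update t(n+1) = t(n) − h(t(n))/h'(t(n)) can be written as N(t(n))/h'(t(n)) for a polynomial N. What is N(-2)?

h'(t) = −6t − 1.
N(t) = t·h'(t) − h(t) = t·(−6t − 1) − (−3t^2 − t − 5) = −3t^2 + 5.
N(-2) = −7.

−7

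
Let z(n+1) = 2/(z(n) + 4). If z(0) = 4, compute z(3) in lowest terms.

17/38

z(1) = 2/(4 + 4) = 1/4.
z(2) = 2/(1/4 + 4) = 8/17.
z(3) = 2/(8/17 + 4) = 17/38.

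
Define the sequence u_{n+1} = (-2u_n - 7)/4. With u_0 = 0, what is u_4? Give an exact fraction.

-35/32

u_1 = (-2·0 - 7)/4 = -7/4.
u_2 = (-2·(-7/4) - 7)/4 = -7/8.
u_3 = (-2·(-7/8) - 7)/4 = -21/16.
u_4 = (-2·(-21/16) - 7)/4 = -35/32.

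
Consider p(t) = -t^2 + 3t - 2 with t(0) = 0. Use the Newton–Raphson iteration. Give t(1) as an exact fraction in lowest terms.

p'(t) = -2t + 3.
p(0) = -2, p'(0) = 3, so t(1) = 0 - (-2)/3 = 2/3.

2/3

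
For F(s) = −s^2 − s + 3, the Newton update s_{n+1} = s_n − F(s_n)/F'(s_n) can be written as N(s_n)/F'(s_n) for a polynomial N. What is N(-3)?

−12

F'(s) = −2s − 1.
N(s) = s·F'(s) − F(s) = s·(−2s − 1) − (−s^2 − s + 3) = −s^2 − 3.
N(-3) = −12.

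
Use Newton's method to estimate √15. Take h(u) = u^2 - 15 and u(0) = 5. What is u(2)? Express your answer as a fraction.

h'(u) = 2u.
h(5) = 10, h'(5) = 10, so u(1) = 5 - 10/10 = 4.
h(4) = 1, h'(4) = 8, so u(2) = 4 - 1/8 = 31/8.

31/8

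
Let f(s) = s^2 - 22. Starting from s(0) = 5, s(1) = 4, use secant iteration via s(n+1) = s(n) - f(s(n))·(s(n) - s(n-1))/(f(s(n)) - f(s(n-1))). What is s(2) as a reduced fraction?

f(5) = 3, f(4) = -6. s(2) = 4 - (-6)·(4 - 5)/((-6) - 3) = 14/3.

14/3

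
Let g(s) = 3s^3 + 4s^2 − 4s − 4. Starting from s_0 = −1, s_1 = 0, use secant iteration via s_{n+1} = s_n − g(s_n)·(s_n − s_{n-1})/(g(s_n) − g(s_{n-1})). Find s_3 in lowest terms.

−25/33

g(−1) = 1, g(0) = −4. s_2 = 0 − (−4)·(0 − (−1))/((−4) − 1) = −4/5.
g(0) = −4, g(−4/5) = 28/125. s_3 = (−4/5) − (28/125)·((−4/5) − 0)/((28/125) − (−4)) = −25/33.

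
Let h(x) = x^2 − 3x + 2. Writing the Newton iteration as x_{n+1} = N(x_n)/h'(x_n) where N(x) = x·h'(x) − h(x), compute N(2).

2

h'(x) = 2x − 3.
N(x) = x·h'(x) − h(x) = x·(2x − 3) − (x^2 − 3x + 2) = x^2 − 2.
N(2) = 2.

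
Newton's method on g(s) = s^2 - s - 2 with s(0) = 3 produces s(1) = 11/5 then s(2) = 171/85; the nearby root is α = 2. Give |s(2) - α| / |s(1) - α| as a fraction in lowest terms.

1/17

s(1) - α = 11/5 - 2 = 1/5, so |s(1) - α| = 1/5.
s(2) - α = 171/85 - 2 = 1/85, so |s(2) - α| = 1/85.
Ratio = (1/85) / (1/5) = 1/17.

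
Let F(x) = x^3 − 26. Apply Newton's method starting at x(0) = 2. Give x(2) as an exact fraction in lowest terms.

F'(x) = 3x^2.
F(2) = −18, F'(2) = 12, so x(1) = 2 − (−18)/12 = 7/2.
F(7/2) = 135/8, F'(7/2) = 147/4, so x(2) = (7/2) − (135/8)/(147/4) = 149/49.

149/49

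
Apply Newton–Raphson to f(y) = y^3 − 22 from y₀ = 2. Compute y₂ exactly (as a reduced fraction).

9235/3249

f'(y) = 3y^2.
f(2) = −14, f'(2) = 12, so y₁ = 2 − (−14)/12 = 19/6.
f(19/6) = 2107/216, f'(19/6) = 361/12, so y₂ = (19/6) − (2107/216)/(361/12) = 9235/3249.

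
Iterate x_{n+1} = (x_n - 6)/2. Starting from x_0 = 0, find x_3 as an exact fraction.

x_1 = (0 - 6)/2 = -3.
x_2 = ((-3) - 6)/2 = -9/2.
x_3 = ((-9/2) - 6)/2 = -21/4.

-21/4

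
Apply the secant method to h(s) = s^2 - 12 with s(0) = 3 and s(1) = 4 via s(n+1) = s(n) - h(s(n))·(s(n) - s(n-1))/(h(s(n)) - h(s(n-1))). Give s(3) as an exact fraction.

h(3) = -3, h(4) = 4. s(2) = 4 - 4·(4 - 3)/(4 - (-3)) = 24/7.
h(4) = 4, h(24/7) = -12/49. s(3) = (24/7) - (-12/49)·((24/7) - 4)/((-12/49) - 4) = 45/13.

45/13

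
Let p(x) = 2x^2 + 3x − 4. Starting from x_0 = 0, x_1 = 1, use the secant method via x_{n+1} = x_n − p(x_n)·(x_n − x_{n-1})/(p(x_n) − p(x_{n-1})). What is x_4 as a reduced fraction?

p(0) = −4, p(1) = 1. x_2 = 1 − 1·(1 − 0)/(1 − (−4)) = 4/5.
p(1) = 1, p(4/5) = −8/25. x_3 = (4/5) − (−8/25)·((4/5) − 1)/((−8/25) − 1) = 28/33.
p(4/5) = −8/25, p(28/33) = −16/1089. x_4 = (28/33) − (−16/1089)·((28/33) − (4/5))/((−16/1089) − (−8/25)) = 884/1039.

884/1039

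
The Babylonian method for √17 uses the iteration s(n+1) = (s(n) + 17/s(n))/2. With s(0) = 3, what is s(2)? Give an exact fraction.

s(1) = (3 + 17/3)/2 = 13/3.
s(2) = (13/3 + 17/(13/3))/2 = 161/39.

161/39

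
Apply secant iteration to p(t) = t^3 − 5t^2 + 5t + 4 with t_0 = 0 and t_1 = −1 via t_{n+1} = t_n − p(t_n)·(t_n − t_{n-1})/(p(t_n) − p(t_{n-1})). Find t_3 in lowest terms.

p(0) = 4, p(−1) = −7. t_2 = (−1) − (−7)·((−1) − 0)/((−7) − 4) = −4/11.
p(−1) = −7, p(−4/11) = 1960/1331. t_3 = (−4/11) − (1960/1331)·((−4/11) − (−1))/((1960/1331) − (−7)) = −764/1611.

−764/1611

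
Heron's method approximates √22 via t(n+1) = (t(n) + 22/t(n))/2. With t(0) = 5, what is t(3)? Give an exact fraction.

t(1) = (5 + 22/5)/2 = 47/10.
t(2) = (47/10 + 22/(47/10))/2 = 4409/940.
t(3) = (4409/940 + 22/(4409/940))/2 = 38878481/8288920.

38878481/8288920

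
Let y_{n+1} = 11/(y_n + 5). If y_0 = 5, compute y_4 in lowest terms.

4565/2746

y_1 = 11/(5 + 5) = 11/10.
y_2 = 11/(11/10 + 5) = 110/61.
y_3 = 11/(110/61 + 5) = 671/415.
y_4 = 11/(671/415 + 5) = 4565/2746.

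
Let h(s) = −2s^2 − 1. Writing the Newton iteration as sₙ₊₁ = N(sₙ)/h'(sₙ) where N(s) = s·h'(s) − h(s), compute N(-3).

−17

h'(s) = −4s.
N(s) = s·h'(s) − h(s) = s·(−4s) − (−2s^2 − 1) = −2s^2 + 1.
N(-3) = −17.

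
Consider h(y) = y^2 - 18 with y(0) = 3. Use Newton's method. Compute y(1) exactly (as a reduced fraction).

9/2

h'(y) = 2y.
h(3) = -9, h'(3) = 6, so y(1) = 3 - (-9)/6 = 9/2.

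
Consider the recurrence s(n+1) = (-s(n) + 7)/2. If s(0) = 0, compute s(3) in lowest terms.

s(1) = (-0 + 7)/2 = 7/2.
s(2) = (-(7/2) + 7)/2 = 7/4.
s(3) = (-(7/4) + 7)/2 = 21/8.

21/8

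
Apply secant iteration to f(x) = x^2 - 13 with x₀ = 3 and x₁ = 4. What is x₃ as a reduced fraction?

f(3) = -4, f(4) = 3. x₂ = 4 - 3·(4 - 3)/(3 - (-4)) = 25/7.
f(4) = 3, f(25/7) = -12/49. x₃ = (25/7) - (-12/49)·((25/7) - 4)/((-12/49) - 3) = 191/53.

191/53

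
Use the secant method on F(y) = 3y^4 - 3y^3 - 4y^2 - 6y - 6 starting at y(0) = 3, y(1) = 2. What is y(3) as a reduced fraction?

16730526/7487183

F(3) = 102, F(2) = -10. y(2) = 2 - (-10)·(2 - 3)/((-10) - 102) = 117/56.
F(2) = -10, F(117/56) = -60909045/9834496. y(3) = (117/56) - (-60909045/9834496)·((117/56) - 2)/((-60909045/9834496) - (-10)) = 16730526/7487183.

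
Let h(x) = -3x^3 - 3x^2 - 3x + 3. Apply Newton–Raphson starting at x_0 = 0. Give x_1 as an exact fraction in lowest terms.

1

h'(x) = -9x^2 - 6x - 3.
h(0) = 3, h'(0) = -3, so x_1 = 0 - 3/(-3) = 1.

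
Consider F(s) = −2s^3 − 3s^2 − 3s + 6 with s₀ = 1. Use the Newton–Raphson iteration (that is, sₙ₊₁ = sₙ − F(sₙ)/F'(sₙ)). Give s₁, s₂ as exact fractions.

F'(s) = −6s^2 − 6s − 3.
F(1) = −2, F'(1) = −15, so s₁ = 1 − (−2)/(−15) = 13/15.
F(13/15) = −524/3375, F'(13/15) = −953/75, so s₂ = (13/15) − (−524/3375)/(−953/75) = 36643/42885.

s₁ = 13/15, s₂ = 36643/42885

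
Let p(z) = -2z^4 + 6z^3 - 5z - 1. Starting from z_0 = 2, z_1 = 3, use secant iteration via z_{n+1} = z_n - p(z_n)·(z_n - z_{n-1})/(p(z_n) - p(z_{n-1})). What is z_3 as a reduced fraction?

p(2) = 5, p(3) = -16. z_2 = 3 - (-16)·(3 - 2)/((-16) - 5) = 47/21.
p(3) = -16, p(47/21) = 951520/194481. z_3 = (47/21) - (951520/194481)·((47/21) - 3)/((951520/194481) - (-16)) = 613677/253951.

613677/253951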